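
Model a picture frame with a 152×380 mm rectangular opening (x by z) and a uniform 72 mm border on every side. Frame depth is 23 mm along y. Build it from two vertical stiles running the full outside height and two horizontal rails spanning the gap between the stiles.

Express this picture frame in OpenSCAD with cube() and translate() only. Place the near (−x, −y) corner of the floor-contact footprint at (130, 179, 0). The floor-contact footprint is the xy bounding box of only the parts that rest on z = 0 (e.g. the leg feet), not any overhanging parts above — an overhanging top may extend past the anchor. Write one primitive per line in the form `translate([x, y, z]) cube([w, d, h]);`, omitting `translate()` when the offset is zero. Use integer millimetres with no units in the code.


translate([130, 179, 0]) cube([72, 23, 524]);
translate([354, 179, 0]) cube([72, 23, 524]);
translate([202, 179, 0]) cube([152, 23, 72]);
translate([202, 179, 452]) cube([152, 23, 72]);


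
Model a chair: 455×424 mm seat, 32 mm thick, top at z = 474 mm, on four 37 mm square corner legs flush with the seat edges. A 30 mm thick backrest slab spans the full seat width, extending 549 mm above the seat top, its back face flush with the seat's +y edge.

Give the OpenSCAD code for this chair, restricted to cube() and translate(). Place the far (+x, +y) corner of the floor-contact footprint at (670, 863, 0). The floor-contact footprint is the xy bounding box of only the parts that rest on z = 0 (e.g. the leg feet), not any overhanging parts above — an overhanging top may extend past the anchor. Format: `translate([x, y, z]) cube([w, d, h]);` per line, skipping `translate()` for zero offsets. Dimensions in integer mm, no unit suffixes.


// leg_h = 474 - 32 = 442
translate([215, 439, 442]) cube([455, 424, 32]);
translate([215, 439, 0]) cube([37, 37, 442]);
translate([633, 439, 0]) cube([37, 37, 442]);
translate([215, 826, 0]) cube([37, 37, 442]);
translate([633, 826, 0]) cube([37, 37, 442]);
translate([215, 833, 474]) cube([455, 30, 549]);


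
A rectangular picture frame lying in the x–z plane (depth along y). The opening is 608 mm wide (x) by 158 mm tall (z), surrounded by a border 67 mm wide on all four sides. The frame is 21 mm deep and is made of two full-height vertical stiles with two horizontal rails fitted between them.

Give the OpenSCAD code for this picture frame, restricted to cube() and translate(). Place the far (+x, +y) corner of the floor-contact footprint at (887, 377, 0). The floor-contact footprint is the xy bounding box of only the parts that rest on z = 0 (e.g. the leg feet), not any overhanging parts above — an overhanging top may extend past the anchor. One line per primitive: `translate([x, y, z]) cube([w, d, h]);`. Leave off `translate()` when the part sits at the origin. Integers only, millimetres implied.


translate([145, 356, 0]) cube([67, 21, 292]);
translate([820, 356, 0]) cube([67, 21, 292]);
translate([212, 356, 0]) cube([608, 21, 67]);
translate([212, 356, 225]) cube([608, 21, 67]);


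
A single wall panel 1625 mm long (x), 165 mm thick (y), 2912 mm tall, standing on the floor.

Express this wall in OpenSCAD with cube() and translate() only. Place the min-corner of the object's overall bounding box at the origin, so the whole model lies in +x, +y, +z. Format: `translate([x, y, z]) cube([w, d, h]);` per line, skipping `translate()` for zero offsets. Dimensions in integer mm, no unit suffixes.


cube([1625, 165, 2912]);


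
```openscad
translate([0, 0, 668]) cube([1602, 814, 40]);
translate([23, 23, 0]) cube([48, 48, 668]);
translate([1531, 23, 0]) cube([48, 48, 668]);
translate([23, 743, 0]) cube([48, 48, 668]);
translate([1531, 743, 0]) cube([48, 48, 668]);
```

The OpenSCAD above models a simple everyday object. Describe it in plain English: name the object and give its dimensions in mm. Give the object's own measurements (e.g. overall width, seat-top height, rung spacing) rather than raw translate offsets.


A table: top 1602 mm (x) × 814 mm (y), 40 mm thick, upper face at z = 708 mm, on four 48×48 mm square legs, each inset 23 mm from the nearest pair of top edges from z = 0 to the bottom of the top.


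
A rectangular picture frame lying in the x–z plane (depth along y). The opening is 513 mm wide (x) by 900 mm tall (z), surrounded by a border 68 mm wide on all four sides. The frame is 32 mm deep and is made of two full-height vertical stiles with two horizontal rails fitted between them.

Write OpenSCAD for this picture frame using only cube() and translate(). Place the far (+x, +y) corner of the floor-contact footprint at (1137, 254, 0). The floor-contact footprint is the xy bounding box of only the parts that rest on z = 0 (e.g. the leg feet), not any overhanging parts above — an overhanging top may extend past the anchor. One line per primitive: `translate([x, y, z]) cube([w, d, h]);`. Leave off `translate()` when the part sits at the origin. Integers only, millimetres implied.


translate([488, 222, 0]) cube([68, 32, 1036]);
translate([1069, 222, 0]) cube([68, 32, 1036]);
translate([556, 222, 0]) cube([513, 32, 68]);
translate([556, 222, 968]) cube([513, 32, 68]);


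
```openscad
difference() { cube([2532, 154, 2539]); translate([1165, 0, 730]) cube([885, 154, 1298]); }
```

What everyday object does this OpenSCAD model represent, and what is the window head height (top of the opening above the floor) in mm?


A wall with a window opening. The window head height is 2028 mm.

A wall with a rectangular opening subtracted — a window. Sill at z = 730, opening 1298 mm tall, so the head is at 730 + 1298 = 2028 mm.


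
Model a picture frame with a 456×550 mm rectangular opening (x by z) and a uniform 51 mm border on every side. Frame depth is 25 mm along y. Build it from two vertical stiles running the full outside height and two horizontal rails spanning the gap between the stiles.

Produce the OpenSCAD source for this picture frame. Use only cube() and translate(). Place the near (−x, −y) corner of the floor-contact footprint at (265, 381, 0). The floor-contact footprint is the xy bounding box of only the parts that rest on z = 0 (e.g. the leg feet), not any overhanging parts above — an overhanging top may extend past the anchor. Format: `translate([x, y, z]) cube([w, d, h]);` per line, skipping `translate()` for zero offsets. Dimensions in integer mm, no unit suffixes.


translate([265, 381, 0]) cube([51, 25, 652]);
translate([772, 381, 0]) cube([51, 25, 652]);
translate([316, 381, 0]) cube([456, 25, 51]);
translate([316, 381, 601]) cube([456, 25, 51]);


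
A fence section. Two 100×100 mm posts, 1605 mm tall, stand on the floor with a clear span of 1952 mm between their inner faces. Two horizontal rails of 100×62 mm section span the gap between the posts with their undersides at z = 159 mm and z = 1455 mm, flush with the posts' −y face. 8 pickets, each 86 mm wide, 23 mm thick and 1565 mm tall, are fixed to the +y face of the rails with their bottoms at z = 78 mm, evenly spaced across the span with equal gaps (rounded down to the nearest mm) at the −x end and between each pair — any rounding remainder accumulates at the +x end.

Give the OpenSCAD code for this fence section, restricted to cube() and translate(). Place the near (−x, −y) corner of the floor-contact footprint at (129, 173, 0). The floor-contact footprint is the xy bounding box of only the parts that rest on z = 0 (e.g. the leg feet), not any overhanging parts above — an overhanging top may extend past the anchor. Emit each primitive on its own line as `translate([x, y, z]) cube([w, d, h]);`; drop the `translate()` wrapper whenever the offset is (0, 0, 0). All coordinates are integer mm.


translate([129, 173, 0]) cube([100, 100, 1605]);
translate([2181, 173, 0]) cube([100, 100, 1605]);
translate([229, 173, 159]) cube([1952, 100, 62]);
translate([229, 173, 1455]) cube([1952, 100, 62]);
translate([369, 273, 78]) cube([86, 23, 1565]);
translate([595, 273, 78]) cube([86, 23, 1565]);
translate([821, 273, 78]) cube([86, 23, 1565]);
translate([1047, 273, 78]) cube([86, 23, 1565]);
translate([1273, 273, 78]) cube([86, 23, 1565]);
translate([1499, 273, 78]) cube([86, 23, 1565]);
translate([1725, 273, 78]) cube([86, 23, 1565]);
translate([1951, 273, 78]) cube([86, 23, 1565]);


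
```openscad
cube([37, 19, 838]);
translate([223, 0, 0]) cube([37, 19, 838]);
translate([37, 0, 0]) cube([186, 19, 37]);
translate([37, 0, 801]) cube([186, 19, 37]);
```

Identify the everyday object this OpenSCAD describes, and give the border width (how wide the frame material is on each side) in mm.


A picture frame. The border width is 37 mm.

Four thin pieces enclosing a rectangular opening — a picture frame. The two full-height stiles are 838 mm tall; the top rail sits at z = 801 and is 37 mm tall, so the border above the opening is 838 − 801 = 37 mm, matching the stile x-width.


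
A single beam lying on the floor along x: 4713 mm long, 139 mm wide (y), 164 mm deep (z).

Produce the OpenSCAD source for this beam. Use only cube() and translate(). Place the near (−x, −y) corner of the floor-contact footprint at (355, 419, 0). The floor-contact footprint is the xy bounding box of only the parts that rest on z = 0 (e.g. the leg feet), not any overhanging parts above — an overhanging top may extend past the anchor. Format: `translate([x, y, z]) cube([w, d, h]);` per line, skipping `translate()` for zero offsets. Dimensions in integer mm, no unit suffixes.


translate([355, 419, 0]) cube([4713, 139, 164]);


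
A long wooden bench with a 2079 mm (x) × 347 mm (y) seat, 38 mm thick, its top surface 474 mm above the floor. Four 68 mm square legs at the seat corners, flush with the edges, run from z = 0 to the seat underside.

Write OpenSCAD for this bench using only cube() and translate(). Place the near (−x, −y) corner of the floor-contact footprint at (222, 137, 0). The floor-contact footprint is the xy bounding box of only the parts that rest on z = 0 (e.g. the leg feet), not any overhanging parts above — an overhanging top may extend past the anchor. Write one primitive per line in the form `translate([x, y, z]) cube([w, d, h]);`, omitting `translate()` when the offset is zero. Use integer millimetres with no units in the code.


// leg_h = 474 − 38 = 436
translate([222, 137, 436]) cube([2079, 347, 38]);
translate([222, 137, 0]) cube([68, 68, 436]);
translate([222, 416, 0]) cube([68, 68, 436]);
translate([2233, 137, 0]) cube([68, 68, 436]);
translate([2233, 416, 0]) cube([68, 68, 436]);


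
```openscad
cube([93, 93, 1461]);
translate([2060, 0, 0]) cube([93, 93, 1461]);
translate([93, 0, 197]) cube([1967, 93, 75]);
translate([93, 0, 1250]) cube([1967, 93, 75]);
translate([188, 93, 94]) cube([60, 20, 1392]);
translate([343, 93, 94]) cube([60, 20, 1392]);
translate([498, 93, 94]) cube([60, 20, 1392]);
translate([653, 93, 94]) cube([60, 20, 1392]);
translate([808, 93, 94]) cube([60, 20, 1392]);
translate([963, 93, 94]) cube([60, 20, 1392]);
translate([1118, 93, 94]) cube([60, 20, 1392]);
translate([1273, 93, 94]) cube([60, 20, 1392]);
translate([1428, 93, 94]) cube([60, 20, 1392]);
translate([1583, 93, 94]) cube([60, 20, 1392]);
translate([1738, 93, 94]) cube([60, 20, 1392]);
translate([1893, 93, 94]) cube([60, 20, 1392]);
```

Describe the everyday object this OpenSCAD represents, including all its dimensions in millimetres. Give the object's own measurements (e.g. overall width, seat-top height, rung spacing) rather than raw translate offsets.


A fence section. Two 93×93 mm posts, 1461 mm tall, stand on the floor with a clear span of 1967 mm between their inner faces. Two horizontal rails of 93×75 mm section span the gap between the posts with their undersides at z = 197 mm and z = 1250 mm, flush with the posts' −y face. 12 pickets, each 60 mm wide, 20 mm thick and 1392 mm tall, are fixed to the +y face of the rails with their bottoms at z = 94 mm, spaced across the span with a 95 mm gap after the −x post and between neighbouring pickets, with 107 mm left before the +x post.


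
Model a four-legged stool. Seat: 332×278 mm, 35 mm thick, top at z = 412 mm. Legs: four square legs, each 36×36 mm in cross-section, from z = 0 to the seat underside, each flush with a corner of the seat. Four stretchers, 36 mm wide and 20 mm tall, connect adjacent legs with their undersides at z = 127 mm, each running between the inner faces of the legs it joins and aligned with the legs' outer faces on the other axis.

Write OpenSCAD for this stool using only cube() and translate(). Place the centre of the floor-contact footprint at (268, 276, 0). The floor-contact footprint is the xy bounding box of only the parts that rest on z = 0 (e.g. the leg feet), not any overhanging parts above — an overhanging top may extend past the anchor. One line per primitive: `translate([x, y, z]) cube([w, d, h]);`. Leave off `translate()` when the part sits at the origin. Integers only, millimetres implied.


translate([102, 137, 377]) cube([332, 278, 35]);
translate([102, 137, 0]) cube([36, 36, 377]);
translate([398, 137, 0]) cube([36, 36, 377]);
translate([102, 379, 0]) cube([36, 36, 377]);
translate([398, 379, 0]) cube([36, 36, 377]);
translate([138, 137, 127]) cube([260, 36, 20]);
translate([138, 379, 127]) cube([260, 36, 20]);
translate([102, 173, 127]) cube([36, 206, 20]);
translate([398, 173, 127]) cube([36, 206, 20]);


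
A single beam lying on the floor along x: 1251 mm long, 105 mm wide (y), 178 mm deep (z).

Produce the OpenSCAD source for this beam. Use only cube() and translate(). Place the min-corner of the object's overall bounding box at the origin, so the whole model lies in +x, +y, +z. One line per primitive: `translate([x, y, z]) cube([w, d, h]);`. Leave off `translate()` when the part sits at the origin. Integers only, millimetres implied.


cube([1251, 105, 178]);


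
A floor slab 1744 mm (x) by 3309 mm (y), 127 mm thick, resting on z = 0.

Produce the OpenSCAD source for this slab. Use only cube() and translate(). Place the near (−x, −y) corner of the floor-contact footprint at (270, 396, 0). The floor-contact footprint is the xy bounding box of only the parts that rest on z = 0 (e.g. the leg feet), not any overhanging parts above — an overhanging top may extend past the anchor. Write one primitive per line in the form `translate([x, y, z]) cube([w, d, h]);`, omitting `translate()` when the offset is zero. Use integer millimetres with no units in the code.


translate([270, 396, 0]) cube([1744, 3309, 127]);


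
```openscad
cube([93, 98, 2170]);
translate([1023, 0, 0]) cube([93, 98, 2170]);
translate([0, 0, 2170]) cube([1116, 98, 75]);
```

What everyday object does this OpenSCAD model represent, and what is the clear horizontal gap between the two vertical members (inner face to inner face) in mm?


A door frame. The clear opening width is 930 mm.

Two 2170 mm tall posts with a header on top — a door frame. The left jamb is 93 mm wide at x = 0; the right jamb starts at x = 1023. The clear opening is 1023 − 93 = 930 mm.


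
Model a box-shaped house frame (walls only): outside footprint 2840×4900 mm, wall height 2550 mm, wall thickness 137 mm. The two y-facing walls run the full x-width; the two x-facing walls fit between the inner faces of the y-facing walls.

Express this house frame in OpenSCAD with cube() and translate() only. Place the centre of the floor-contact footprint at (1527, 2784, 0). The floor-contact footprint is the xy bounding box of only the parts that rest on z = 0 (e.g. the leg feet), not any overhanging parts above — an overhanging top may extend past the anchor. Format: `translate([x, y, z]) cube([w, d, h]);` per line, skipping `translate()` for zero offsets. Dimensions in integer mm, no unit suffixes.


translate([107, 334, 0]) cube([2840, 137, 2550]);
translate([107, 5097, 0]) cube([2840, 137, 2550]);
translate([107, 471, 0]) cube([137, 4626, 2550]);
translate([2810, 471, 0]) cube([137, 4626, 2550]);


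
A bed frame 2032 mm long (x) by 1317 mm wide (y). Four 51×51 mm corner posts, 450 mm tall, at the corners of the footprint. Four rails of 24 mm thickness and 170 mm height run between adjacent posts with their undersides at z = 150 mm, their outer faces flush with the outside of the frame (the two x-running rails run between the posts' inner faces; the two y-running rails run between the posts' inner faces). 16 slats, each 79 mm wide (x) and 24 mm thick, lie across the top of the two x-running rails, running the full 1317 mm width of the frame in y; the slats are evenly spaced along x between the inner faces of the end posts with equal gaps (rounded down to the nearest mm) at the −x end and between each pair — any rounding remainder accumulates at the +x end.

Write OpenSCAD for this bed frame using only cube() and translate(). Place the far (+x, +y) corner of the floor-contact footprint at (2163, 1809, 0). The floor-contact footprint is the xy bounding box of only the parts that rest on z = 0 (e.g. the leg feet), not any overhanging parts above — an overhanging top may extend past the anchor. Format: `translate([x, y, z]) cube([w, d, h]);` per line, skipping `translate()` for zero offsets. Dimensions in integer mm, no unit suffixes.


translate([131, 492, 0]) cube([51, 51, 450]);
translate([131, 1758, 0]) cube([51, 51, 450]);
translate([2112, 492, 0]) cube([51, 51, 450]);
translate([2112, 1758, 0]) cube([51, 51, 450]);
translate([182, 492, 150]) cube([1930, 24, 170]);
translate([182, 1785, 150]) cube([1930, 24, 170]);
translate([131, 543, 150]) cube([24, 1215, 170]);
translate([2139, 543, 150]) cube([24, 1215, 170]);
translate([221, 492, 320]) cube([79, 1317, 24]);
translate([339, 492, 320]) cube([79, 1317, 24]);
translate([457, 492, 320]) cube([79, 1317, 24]);
translate([575, 492, 320]) cube([79, 1317, 24]);
translate([693, 492, 320]) cube([79, 1317, 24]);
translate([811, 492, 320]) cube([79, 1317, 24]);
translate([929, 492, 320]) cube([79, 1317, 24]);
translate([1047, 492, 320]) cube([79, 1317, 24]);
translate([1165, 492, 320]) cube([79, 1317, 24]);
translate([1283, 492, 320]) cube([79, 1317, 24]);
translate([1401, 492, 320]) cube([79, 1317, 24]);
translate([1519, 492, 320]) cube([79, 1317, 24]);
translate([1637, 492, 320]) cube([79, 1317, 24]);
translate([1755, 492, 320]) cube([79, 1317, 24]);
translate([1873, 492, 320]) cube([79, 1317, 24]);
translate([1991, 492, 320]) cube([79, 1317, 24]);


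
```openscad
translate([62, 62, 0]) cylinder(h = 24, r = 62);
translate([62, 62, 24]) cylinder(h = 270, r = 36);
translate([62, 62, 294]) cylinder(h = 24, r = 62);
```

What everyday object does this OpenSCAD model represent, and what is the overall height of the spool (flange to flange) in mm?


A spool. The overall height is 318 mm.

Three coaxial cylinders, large–small–large — a spool. Two 24 mm flanges and a 270 mm core give 24 + 270 + 24 = 318 mm.


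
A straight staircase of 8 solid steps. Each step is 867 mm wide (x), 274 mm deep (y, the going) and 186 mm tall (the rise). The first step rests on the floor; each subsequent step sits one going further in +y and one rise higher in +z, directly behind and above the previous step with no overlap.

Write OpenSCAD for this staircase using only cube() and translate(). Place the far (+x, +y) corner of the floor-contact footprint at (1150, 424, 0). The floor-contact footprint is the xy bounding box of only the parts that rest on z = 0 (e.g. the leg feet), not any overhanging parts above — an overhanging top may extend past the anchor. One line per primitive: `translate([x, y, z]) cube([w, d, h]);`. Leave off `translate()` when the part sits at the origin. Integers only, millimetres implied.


translate([283, 150, 0]) cube([867, 274, 186]);
translate([283, 424, 186]) cube([867, 274, 186]);
translate([283, 698, 372]) cube([867, 274, 186]);
translate([283, 972, 558]) cube([867, 274, 186]);
translate([283, 1246, 744]) cube([867, 274, 186]);
translate([283, 1520, 930]) cube([867, 274, 186]);
translate([283, 1794, 1116]) cube([867, 274, 186]);
translate([283, 2068, 1302]) cube([867, 274, 186]);


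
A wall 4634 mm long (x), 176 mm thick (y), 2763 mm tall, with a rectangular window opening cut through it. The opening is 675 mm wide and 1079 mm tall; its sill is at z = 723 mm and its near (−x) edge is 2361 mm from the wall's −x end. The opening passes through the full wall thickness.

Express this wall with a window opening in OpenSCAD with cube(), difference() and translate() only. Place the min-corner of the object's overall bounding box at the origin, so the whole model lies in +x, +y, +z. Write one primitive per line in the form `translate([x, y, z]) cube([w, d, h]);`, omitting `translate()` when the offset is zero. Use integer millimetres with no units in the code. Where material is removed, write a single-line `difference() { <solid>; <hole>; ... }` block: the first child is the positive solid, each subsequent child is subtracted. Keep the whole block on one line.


difference() { cube([4634, 176, 2763]); translate([2361, 0, 723]) cube([675, 176, 1079]); }


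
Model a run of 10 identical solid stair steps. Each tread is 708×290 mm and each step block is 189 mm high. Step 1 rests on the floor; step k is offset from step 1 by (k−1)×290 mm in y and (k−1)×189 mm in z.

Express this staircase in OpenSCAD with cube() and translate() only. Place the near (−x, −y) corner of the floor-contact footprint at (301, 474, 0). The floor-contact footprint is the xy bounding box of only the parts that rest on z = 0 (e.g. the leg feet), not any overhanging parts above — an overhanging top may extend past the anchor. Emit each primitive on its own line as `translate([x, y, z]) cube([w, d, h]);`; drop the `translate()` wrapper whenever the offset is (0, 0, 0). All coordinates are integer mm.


translate([301, 474, 0]) cube([708, 290, 189]);
translate([301, 764, 189]) cube([708, 290, 189]);
translate([301, 1054, 378]) cube([708, 290, 189]);
translate([301, 1344, 567]) cube([708, 290, 189]);
translate([301, 1634, 756]) cube([708, 290, 189]);
translate([301, 1924, 945]) cube([708, 290, 189]);
translate([301, 2214, 1134]) cube([708, 290, 189]);
translate([301, 2504, 1323]) cube([708, 290, 189]);
translate([301, 2794, 1512]) cube([708, 290, 189]);
translate([301, 3084, 1701]) cube([708, 290, 189]);


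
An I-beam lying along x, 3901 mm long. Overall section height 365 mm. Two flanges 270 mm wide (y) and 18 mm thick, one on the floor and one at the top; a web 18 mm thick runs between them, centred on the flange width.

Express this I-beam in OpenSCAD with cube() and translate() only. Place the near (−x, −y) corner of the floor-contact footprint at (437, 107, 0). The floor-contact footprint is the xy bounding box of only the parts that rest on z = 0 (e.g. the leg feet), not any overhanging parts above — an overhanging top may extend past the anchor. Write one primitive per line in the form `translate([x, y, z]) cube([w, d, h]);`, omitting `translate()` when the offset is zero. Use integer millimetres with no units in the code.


translate([437, 107, 0]) cube([3901, 270, 18]);
translate([437, 233, 18]) cube([3901, 18, 329]);
translate([437, 107, 347]) cube([3901, 270, 18]);


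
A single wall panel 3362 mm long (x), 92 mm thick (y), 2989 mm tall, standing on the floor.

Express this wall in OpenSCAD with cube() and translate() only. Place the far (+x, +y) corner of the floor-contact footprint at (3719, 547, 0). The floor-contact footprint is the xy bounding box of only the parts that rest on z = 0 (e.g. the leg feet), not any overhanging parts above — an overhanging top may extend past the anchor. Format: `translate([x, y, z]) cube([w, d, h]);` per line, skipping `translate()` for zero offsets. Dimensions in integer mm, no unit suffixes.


translate([357, 455, 0]) cube([3362, 92, 2989]);


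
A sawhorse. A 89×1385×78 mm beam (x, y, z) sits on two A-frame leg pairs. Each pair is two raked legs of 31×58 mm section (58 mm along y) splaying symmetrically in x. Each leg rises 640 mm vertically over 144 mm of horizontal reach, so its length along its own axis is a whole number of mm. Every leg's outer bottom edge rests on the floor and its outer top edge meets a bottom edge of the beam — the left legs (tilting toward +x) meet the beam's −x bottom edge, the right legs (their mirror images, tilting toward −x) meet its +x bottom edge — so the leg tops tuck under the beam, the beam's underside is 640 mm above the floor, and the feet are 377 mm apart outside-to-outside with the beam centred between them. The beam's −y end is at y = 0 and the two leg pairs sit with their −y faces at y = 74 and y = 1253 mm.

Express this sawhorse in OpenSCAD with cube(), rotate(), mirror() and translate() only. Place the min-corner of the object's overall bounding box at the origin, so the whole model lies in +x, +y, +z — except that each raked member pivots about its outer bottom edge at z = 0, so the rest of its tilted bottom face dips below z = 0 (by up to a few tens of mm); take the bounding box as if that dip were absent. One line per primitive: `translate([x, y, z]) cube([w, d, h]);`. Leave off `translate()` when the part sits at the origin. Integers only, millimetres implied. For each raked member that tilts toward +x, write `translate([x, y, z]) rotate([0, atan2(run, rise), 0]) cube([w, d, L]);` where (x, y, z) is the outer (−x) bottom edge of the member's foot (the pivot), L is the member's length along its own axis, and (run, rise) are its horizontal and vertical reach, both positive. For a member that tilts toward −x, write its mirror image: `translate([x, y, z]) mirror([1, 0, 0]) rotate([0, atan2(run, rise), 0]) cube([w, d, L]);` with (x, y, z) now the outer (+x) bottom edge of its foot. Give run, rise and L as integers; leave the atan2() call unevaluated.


translate([144, 0, 640]) cube([89, 1385, 78]);
translate([0, 74, 0]) rotate([0, atan2(144, 640), 0]) cube([31, 58, 656]);
translate([377, 74, 0]) mirror([1, 0, 0]) rotate([0, atan2(144, 640), 0]) cube([31, 58, 656]);
translate([0, 1253, 0]) rotate([0, atan2(144, 640), 0]) cube([31, 58, 656]);
translate([377, 1253, 0]) mirror([1, 0, 0]) rotate([0, atan2(144, 640), 0]) cube([31, 58, 656]);


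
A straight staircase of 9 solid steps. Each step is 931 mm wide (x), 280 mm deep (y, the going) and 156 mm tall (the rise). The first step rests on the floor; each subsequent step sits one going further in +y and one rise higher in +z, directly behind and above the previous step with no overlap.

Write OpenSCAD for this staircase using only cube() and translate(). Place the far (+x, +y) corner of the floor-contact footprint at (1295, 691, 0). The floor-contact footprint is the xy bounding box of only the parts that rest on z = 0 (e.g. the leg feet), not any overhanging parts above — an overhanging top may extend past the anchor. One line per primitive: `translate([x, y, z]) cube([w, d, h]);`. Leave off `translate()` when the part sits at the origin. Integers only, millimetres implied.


translate([364, 411, 0]) cube([931, 280, 156]);
translate([364, 691, 156]) cube([931, 280, 156]);
translate([364, 971, 312]) cube([931, 280, 156]);
translate([364, 1251, 468]) cube([931, 280, 156]);
translate([364, 1531, 624]) cube([931, 280, 156]);
translate([364, 1811, 780]) cube([931, 280, 156]);
translate([364, 2091, 936]) cube([931, 280, 156]);
translate([364, 2371, 1092]) cube([931, 280, 156]);
translate([364, 2651, 1248]) cube([931, 280, 156]);


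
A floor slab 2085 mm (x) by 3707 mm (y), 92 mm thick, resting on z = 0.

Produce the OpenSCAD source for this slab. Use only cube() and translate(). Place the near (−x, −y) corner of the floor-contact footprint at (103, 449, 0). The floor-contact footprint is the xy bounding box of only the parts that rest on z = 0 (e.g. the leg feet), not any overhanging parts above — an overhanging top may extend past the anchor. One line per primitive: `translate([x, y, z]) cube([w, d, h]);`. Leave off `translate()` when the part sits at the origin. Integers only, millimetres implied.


translate([103, 449, 0]) cube([2085, 3707, 92]);


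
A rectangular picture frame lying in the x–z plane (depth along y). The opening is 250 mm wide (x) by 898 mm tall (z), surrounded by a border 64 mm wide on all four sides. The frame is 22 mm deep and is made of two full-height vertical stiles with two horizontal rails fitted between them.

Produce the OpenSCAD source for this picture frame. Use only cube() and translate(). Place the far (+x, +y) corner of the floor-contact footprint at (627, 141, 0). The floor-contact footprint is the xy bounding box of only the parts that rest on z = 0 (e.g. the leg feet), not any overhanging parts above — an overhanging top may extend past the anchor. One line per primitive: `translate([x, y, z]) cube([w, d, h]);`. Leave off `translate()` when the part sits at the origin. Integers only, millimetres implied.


translate([249, 119, 0]) cube([64, 22, 1026]);
translate([563, 119, 0]) cube([64, 22, 1026]);
translate([313, 119, 0]) cube([250, 22, 64]);
translate([313, 119, 962]) cube([250, 22, 64]);


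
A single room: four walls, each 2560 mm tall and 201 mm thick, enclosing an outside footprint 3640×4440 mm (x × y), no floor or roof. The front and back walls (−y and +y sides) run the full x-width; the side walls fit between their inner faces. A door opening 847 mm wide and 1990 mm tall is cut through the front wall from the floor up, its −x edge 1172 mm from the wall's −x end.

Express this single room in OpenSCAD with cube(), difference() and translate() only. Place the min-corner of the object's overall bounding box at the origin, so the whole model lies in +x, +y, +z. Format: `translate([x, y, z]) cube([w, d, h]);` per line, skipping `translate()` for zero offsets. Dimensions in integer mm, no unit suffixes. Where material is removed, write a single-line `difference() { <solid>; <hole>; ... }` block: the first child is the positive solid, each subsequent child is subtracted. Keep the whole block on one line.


difference() { cube([3640, 201, 2560]); translate([1172, 0, 0]) cube([847, 201, 1990]); }
translate([0, 4239, 0]) cube([3640, 201, 2560]);
translate([0, 201, 0]) cube([201, 4038, 2560]);
translate([3439, 201, 0]) cube([201, 4038, 2560]);


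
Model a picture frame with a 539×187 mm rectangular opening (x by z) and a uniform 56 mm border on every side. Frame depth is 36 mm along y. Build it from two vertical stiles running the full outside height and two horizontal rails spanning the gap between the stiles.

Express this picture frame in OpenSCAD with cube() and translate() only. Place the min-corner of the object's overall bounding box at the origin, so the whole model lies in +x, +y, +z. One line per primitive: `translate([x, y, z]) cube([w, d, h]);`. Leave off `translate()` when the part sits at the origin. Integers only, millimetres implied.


cube([56, 36, 299]);
translate([595, 0, 0]) cube([56, 36, 299]);
translate([56, 0, 0]) cube([539, 36, 56]);
translate([56, 0, 243]) cube([539, 36, 56]);


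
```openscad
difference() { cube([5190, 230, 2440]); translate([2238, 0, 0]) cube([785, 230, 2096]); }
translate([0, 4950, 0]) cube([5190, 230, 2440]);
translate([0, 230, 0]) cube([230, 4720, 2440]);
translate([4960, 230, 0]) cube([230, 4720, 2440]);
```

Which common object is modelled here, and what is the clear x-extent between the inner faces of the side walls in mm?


A single room. The interior width is 4730 mm.

Four walls enclosing a rectangle with a door in the front wall — a room. Outside width 5190 minus two 230 mm walls gives 4730 mm.


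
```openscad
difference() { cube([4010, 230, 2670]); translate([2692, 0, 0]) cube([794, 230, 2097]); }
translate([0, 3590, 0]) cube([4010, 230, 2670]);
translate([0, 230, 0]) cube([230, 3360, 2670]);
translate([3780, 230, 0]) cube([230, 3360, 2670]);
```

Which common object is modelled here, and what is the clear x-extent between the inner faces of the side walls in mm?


A single room. The interior width is 3550 mm.

Four walls enclosing a rectangle with a door in the front wall — a room. Outside width 4010 minus two 230 mm walls gives 3550 mm.


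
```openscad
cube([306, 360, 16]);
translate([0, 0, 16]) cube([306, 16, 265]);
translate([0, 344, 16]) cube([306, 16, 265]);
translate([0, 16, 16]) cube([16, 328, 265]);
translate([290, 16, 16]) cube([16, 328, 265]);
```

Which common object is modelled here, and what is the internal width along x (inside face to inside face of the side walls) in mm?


An open box. The internal width is 274 mm.

A 306×360 base slab with four walls standing on it — an open box. The base is 306 mm wide and the walls are 16 mm thick, so the internal width is 306 − 2 × 16 = 274 mm.


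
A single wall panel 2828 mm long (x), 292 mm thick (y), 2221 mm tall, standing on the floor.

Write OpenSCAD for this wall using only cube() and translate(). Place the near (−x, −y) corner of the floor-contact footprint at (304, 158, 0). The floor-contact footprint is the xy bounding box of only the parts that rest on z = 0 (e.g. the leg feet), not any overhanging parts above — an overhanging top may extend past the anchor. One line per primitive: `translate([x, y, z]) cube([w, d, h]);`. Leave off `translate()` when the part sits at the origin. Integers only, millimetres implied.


translate([304, 158, 0]) cube([2828, 292, 2221]);


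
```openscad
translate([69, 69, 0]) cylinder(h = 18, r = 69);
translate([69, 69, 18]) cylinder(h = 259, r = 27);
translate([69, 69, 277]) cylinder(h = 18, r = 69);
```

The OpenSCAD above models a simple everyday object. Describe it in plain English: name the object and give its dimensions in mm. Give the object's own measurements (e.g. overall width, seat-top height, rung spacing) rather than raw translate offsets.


A spool: two coaxial disc flanges of radius 69 mm and thickness 18 mm, joined by a core cylinder of radius 27 mm and height 259 mm. The lower flange rests on z = 0 and the three cylinders share a vertical axis.


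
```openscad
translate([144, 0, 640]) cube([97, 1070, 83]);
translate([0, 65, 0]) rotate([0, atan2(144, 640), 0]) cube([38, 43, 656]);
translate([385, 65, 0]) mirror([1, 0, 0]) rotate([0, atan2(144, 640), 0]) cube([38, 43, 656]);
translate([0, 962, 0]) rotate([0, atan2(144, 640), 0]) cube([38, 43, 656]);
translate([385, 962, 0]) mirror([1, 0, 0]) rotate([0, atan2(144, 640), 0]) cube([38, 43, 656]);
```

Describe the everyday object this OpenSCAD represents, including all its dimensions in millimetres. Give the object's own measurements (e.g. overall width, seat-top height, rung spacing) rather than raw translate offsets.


A sawhorse. A 97×1070×83 mm beam (x, y, z) sits on two A-frame leg pairs. Each pair is two raked legs of 38×43 mm section (43 mm along y) splaying symmetrically in x. Each leg rises 640 mm vertically over 144 mm of horizontal reach and is 656 mm long along its own axis. Every leg's outer bottom edge rests on the floor and its outer top edge meets a bottom edge of the beam — the left legs (tilting toward +x) meet the beam's −x bottom edge, the right legs (their mirror images, tilting toward −x) meet its +x bottom edge — so the leg tops tuck under the beam, the beam's underside is 640 mm above the floor, and the feet are 385 mm apart outside-to-outside with the beam centred between them. The two leg pairs are set in 65 mm from either end of the beam.


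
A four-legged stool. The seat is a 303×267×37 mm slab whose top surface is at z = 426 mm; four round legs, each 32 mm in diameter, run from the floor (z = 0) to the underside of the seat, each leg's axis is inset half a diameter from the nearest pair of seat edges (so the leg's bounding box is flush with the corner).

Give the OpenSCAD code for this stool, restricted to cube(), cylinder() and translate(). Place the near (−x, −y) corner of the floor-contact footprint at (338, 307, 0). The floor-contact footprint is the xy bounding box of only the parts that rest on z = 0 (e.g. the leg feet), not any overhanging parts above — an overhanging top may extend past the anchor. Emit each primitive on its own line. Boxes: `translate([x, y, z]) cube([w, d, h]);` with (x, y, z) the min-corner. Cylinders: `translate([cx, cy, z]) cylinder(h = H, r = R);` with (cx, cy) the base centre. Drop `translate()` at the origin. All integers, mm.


// leg_h = 426 - 37 = 389
translate([338, 307, 389]) cube([303, 267, 37]);
translate([354, 323, 0]) cylinder(h = 389, r = 16);
translate([625, 323, 0]) cylinder(h = 389, r = 16);
translate([354, 558, 0]) cylinder(h = 389, r = 16);
translate([625, 558, 0]) cylinder(h = 389, r = 16);


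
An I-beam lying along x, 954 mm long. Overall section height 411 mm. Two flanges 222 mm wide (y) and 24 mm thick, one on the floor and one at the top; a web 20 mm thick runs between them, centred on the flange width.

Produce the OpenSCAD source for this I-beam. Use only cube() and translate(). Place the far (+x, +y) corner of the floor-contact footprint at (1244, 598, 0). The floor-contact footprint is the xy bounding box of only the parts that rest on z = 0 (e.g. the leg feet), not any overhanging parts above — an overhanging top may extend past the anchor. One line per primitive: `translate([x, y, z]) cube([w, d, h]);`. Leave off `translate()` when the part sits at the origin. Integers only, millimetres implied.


translate([290, 376, 0]) cube([954, 222, 24]);
translate([290, 477, 24]) cube([954, 20, 363]);
translate([290, 376, 387]) cube([954, 222, 24]);


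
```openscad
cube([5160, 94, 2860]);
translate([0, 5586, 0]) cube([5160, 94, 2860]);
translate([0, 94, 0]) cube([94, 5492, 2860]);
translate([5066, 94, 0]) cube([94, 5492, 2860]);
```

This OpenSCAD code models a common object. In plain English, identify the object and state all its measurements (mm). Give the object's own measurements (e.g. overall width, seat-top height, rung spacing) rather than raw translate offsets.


The wall frame of a small rectangular building: four walls, each 2860 mm tall and 94 mm thick, enclosing a footprint 5160 mm (x) by 5680 mm (y) outside-to-outside, with no floor or roof. The front and back walls (the −y and +y sides) span the full width; the two side walls fit between them.


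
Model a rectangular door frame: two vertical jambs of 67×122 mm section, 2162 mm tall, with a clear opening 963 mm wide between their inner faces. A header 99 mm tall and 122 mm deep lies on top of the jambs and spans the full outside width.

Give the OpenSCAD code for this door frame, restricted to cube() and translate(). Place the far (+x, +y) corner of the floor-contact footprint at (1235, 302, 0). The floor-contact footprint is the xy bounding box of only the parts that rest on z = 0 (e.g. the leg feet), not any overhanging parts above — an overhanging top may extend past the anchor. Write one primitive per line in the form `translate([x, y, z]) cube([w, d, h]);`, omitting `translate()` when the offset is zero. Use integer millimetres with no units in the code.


translate([138, 180, 0]) cube([67, 122, 2162]);
translate([1168, 180, 0]) cube([67, 122, 2162]);
translate([138, 180, 2162]) cube([1097, 122, 99]);


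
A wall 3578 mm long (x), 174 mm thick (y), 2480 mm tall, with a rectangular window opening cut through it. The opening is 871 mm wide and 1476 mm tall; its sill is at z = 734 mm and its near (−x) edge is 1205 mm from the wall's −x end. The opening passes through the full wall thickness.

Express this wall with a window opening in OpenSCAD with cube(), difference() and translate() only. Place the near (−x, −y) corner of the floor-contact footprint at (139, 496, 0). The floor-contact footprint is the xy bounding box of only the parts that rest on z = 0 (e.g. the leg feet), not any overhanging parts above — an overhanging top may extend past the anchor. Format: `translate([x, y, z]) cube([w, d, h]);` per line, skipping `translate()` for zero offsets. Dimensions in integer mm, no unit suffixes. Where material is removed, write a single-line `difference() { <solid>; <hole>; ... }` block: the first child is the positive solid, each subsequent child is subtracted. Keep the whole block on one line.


difference() { translate([139, 496, 0]) cube([3578, 174, 2480]); translate([1344, 496, 734]) cube([871, 174, 1476]); }
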